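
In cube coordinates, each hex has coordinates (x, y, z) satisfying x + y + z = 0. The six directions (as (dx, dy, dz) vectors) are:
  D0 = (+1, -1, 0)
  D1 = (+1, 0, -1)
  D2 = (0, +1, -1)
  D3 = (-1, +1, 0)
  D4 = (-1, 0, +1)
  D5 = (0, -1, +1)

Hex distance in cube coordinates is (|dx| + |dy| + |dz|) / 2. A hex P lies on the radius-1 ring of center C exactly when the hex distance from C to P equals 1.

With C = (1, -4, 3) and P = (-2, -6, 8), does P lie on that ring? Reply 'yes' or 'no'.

Answer: no

Derivation:
|px - cx| = |-2 - 1| = 3
|py - cy| = |-6 - (-4)| = 2
|pz - cz| = |8 - 3| = 5
distance = (3+2+5)/2 = 10/2 = 5
radius = 1; distance != radius -> no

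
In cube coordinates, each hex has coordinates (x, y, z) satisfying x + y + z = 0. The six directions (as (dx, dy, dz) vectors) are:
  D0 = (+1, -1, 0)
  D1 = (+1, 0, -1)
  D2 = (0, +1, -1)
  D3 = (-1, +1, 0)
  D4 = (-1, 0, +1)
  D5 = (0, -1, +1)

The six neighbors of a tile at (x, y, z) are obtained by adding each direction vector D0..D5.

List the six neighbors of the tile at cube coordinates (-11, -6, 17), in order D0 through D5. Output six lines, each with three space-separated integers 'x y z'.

Center: (-11, -6, 17). Add each direction:
  D0: (-11, -6, 17) + (1, -1, 0) = (-10, -7, 17)
  D1: (-11, -6, 17) + (1, 0, -1) = (-10, -6, 16)
  D2: (-11, -6, 17) + (0, 1, -1) = (-11, -5, 16)
  D3: (-11, -6, 17) + (-1, 1, 0) = (-12, -5, 17)
  D4: (-11, -6, 17) + (-1, 0, 1) = (-12, -6, 18)
  D5: (-11, -6, 17) + (0, -1, 1) = (-11, -7, 18)

Answer: -10 -7 17
-10 -6 16
-11 -5 16
-12 -5 17
-12 -6 18
-11 -7 18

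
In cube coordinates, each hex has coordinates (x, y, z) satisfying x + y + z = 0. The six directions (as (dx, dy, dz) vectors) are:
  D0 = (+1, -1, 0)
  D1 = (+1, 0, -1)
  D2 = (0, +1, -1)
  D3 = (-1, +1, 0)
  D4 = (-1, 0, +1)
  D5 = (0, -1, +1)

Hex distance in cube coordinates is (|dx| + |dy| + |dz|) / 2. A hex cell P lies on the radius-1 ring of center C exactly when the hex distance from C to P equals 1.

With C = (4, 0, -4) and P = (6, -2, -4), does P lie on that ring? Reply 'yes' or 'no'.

|px - cx| = |6 - 4| = 2
|py - cy| = |-2 - 0| = 2
|pz - cz| = |-4 - (-4)| = 0
distance = (2+2+0)/2 = 4/2 = 2
radius = 1; distance != radius -> no

Answer: no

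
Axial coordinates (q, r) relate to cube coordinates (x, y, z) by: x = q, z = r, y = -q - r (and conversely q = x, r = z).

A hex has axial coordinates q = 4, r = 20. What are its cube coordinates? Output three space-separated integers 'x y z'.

Answer: 4 -24 20

Derivation:
x = q = 4
z = r = 20
y = -x - z = -(4) - (20) = -24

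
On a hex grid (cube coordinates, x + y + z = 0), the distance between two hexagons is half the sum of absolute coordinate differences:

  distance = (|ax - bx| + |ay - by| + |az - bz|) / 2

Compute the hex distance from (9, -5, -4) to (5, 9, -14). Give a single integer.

Answer: 14

Derivation:
|ax - bx| = |9 - 5| = 4
|ay - by| = |-5 - 9| = 14
|az - bz| = |-4 - (-14)| = 10
distance = (4 + 14 + 10) / 2 = 28 / 2 = 14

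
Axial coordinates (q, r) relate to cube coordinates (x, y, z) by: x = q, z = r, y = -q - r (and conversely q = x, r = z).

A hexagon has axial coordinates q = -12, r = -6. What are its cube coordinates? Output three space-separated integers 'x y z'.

Answer: -12 18 -6

Derivation:
x = q = -12
z = r = -6
y = -x - z = -(-12) - (-6) = 18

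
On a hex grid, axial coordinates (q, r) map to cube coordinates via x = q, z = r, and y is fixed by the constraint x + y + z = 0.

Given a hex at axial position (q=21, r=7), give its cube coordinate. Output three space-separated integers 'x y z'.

x = q = 21
z = r = 7
y = -x - z = -(21) - (7) = -28

Answer: 21 -28 7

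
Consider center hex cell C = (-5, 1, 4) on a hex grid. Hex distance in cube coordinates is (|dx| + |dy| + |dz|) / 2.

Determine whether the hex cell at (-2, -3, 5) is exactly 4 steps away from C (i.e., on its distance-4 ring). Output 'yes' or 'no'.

Answer: yes

Derivation:
|px - cx| = |-2 - (-5)| = 3
|py - cy| = |-3 - 1| = 4
|pz - cz| = |5 - 4| = 1
distance = (3+4+1)/2 = 8/2 = 4
radius = 4; distance == radius -> yes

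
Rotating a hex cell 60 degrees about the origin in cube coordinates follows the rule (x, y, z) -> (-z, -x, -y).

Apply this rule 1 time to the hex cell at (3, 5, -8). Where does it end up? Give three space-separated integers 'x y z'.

Answer: 8 -3 -5

Derivation:
Start: (3, 5, -8)
Step 1: (3, 5, -8) -> (-(-8), -(3), -(5)) = (8, -3, -5)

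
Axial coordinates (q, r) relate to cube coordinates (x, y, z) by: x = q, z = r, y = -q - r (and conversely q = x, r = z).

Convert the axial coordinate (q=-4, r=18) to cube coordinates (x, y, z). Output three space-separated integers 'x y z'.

Answer: -4 -14 18

Derivation:
x = q = -4
z = r = 18
y = -x - z = -(-4) - (18) = -14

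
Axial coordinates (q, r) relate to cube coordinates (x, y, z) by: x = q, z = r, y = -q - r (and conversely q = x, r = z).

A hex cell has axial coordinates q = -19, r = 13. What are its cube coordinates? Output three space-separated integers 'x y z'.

x = q = -19
z = r = 13
y = -x - z = -(-19) - (13) = 6

Answer: -19 6 13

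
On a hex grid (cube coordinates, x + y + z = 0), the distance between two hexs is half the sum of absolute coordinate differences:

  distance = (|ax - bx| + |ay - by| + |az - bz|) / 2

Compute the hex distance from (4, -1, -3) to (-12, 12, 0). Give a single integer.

Answer: 16

Derivation:
|ax - bx| = |4 - (-12)| = 16
|ay - by| = |-1 - 12| = 13
|az - bz| = |-3 - 0| = 3
distance = (16 + 13 + 3) / 2 = 32 / 2 = 16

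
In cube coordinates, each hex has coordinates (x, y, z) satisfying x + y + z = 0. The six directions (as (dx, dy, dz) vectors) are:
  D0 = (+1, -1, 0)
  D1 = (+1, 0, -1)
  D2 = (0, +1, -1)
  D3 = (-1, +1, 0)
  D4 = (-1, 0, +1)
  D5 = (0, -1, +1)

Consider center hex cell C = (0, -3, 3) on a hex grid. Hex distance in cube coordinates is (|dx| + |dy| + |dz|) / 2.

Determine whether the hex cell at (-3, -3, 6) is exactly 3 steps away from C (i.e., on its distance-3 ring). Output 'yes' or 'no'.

Answer: yes

Derivation:
|px - cx| = |-3 - 0| = 3
|py - cy| = |-3 - (-3)| = 0
|pz - cz| = |6 - 3| = 3
distance = (3+0+3)/2 = 6/2 = 3
radius = 3; distance == radius -> yes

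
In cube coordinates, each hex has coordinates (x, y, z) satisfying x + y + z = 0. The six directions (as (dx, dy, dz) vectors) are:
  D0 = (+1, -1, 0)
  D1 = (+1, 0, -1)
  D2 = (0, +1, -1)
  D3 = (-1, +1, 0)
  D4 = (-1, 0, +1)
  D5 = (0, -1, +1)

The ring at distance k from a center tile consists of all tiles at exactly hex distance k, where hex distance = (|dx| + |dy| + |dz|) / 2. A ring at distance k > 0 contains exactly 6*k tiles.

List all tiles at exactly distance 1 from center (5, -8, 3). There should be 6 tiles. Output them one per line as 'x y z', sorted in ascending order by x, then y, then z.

Walk ring at distance 1 from (5, -8, 3):
Start at center + D4*1 = (4, -8, 4)
  hex 0: (4, -8, 4)
  hex 1: (5, -9, 4)
  hex 2: (6, -9, 3)
  hex 3: (6, -8, 2)
  hex 4: (5, -7, 2)
  hex 5: (4, -7, 3)
Sorted: 6 hexes.

Answer: 4 -8 4
4 -7 3
5 -9 4
5 -7 2
6 -9 3
6 -8 2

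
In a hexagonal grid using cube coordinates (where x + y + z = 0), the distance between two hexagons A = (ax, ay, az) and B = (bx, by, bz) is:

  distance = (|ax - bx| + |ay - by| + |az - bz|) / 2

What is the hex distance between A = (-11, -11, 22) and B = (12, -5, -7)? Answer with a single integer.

Answer: 29

Derivation:
|ax - bx| = |-11 - 12| = 23
|ay - by| = |-11 - (-5)| = 6
|az - bz| = |22 - (-7)| = 29
distance = (23 + 6 + 29) / 2 = 58 / 2 = 29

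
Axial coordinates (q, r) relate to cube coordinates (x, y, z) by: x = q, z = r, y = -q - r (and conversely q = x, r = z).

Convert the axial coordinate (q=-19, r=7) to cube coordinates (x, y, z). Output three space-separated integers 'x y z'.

x = q = -19
z = r = 7
y = -x - z = -(-19) - (7) = 12

Answer: -19 12 7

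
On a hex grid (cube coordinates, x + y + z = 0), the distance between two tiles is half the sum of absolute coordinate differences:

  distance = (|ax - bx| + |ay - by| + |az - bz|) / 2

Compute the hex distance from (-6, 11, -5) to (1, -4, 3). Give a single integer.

|ax - bx| = |-6 - 1| = 7
|ay - by| = |11 - (-4)| = 15
|az - bz| = |-5 - 3| = 8
distance = (7 + 15 + 8) / 2 = 30 / 2 = 15

Answer: 15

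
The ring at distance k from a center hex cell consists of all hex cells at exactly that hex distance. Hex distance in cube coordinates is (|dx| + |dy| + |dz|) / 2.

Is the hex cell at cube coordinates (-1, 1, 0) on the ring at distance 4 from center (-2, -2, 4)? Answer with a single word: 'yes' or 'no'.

|px - cx| = |-1 - (-2)| = 1
|py - cy| = |1 - (-2)| = 3
|pz - cz| = |0 - 4| = 4
distance = (1+3+4)/2 = 8/2 = 4
radius = 4; distance == radius -> yes

Answer: yes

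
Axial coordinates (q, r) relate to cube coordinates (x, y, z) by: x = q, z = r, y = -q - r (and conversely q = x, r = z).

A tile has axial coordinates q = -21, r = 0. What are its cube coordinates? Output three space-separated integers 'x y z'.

Answer: -21 21 0

Derivation:
x = q = -21
z = r = 0
y = -x - z = -(-21) - (0) = 21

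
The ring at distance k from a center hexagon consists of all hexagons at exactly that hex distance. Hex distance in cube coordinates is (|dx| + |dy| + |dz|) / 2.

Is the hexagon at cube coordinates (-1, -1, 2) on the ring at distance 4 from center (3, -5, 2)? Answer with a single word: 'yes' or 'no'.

Answer: yes

Derivation:
|px - cx| = |-1 - 3| = 4
|py - cy| = |-1 - (-5)| = 4
|pz - cz| = |2 - 2| = 0
distance = (4+4+0)/2 = 8/2 = 4
radius = 4; distance == radius -> yes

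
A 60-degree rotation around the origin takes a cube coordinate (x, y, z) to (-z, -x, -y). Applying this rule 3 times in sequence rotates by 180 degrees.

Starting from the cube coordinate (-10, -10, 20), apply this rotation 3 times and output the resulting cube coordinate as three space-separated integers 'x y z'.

Start: (-10, -10, 20)
Step 1: (-10, -10, 20) -> (-(20), -(-10), -(-10)) = (-20, 10, 10)
Step 2: (-20, 10, 10) -> (-(10), -(-20), -(10)) = (-10, 20, -10)
Step 3: (-10, 20, -10) -> (-(-10), -(-10), -(20)) = (10, 10, -20)

Answer: 10 10 -20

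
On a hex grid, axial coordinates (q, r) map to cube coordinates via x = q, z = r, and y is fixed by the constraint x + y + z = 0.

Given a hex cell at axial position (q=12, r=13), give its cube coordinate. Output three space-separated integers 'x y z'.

Answer: 12 -25 13

Derivation:
x = q = 12
z = r = 13
y = -x - z = -(12) - (13) = -25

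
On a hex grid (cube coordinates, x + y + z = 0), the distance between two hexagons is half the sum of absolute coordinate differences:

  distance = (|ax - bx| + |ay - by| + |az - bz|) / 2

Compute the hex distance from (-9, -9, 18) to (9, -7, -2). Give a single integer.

Answer: 20

Derivation:
|ax - bx| = |-9 - 9| = 18
|ay - by| = |-9 - (-7)| = 2
|az - bz| = |18 - (-2)| = 20
distance = (18 + 2 + 20) / 2 = 40 / 2 = 20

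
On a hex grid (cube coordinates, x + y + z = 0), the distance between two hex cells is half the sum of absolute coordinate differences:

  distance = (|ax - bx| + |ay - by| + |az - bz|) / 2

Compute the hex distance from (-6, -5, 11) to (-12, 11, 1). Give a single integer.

Answer: 16

Derivation:
|ax - bx| = |-6 - (-12)| = 6
|ay - by| = |-5 - 11| = 16
|az - bz| = |11 - 1| = 10
distance = (6 + 16 + 10) / 2 = 32 / 2 = 16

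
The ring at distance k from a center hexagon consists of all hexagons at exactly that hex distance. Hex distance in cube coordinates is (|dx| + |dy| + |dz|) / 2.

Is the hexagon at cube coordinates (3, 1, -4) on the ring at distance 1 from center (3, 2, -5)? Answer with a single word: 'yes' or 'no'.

|px - cx| = |3 - 3| = 0
|py - cy| = |1 - 2| = 1
|pz - cz| = |-4 - (-5)| = 1
distance = (0+1+1)/2 = 2/2 = 1
radius = 1; distance == radius -> yes

Answer: yes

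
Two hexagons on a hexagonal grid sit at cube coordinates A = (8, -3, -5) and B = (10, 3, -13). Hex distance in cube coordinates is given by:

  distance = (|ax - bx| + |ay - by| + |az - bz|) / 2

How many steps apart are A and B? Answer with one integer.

Answer: 8

Derivation:
|ax - bx| = |8 - 10| = 2
|ay - by| = |-3 - 3| = 6
|az - bz| = |-5 - (-13)| = 8
distance = (2 + 6 + 8) / 2 = 16 / 2 = 8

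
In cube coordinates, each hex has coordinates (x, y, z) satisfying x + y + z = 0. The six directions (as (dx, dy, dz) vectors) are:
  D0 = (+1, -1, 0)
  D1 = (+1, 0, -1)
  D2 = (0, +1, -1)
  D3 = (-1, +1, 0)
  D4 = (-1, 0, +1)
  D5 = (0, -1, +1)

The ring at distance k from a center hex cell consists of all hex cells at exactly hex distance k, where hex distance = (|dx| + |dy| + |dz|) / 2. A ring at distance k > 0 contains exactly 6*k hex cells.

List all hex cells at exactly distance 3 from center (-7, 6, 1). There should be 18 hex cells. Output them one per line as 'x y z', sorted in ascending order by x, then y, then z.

Walk ring at distance 3 from (-7, 6, 1):
Start at center + D4*3 = (-10, 6, 4)
  hex 0: (-10, 6, 4)
  hex 1: (-9, 5, 4)
  hex 2: (-8, 4, 4)
  hex 3: (-7, 3, 4)
  hex 4: (-6, 3, 3)
  hex 5: (-5, 3, 2)
  hex 6: (-4, 3, 1)
  hex 7: (-4, 4, 0)
  hex 8: (-4, 5, -1)
  hex 9: (-4, 6, -2)
  hex 10: (-5, 7, -2)
  hex 11: (-6, 8, -2)
  hex 12: (-7, 9, -2)
  hex 13: (-8, 9, -1)
  hex 14: (-9, 9, 0)
  hex 15: (-10, 9, 1)
  hex 16: (-10, 8, 2)
  hex 17: (-10, 7, 3)
Sorted: 18 hexes.

Answer: -10 6 4
-10 7 3
-10 8 2
-10 9 1
-9 5 4
-9 9 0
-8 4 4
-8 9 -1
-7 3 4
-7 9 -2
-6 3 3
-6 8 -2
-5 3 2
-5 7 -2
-4 3 1
-4 4 0
-4 5 -1
-4 6 -2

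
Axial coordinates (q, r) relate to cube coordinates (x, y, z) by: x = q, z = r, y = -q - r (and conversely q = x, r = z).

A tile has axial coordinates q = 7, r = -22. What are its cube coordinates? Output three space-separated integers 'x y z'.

x = q = 7
z = r = -22
y = -x - z = -(7) - (-22) = 15

Answer: 7 15 -22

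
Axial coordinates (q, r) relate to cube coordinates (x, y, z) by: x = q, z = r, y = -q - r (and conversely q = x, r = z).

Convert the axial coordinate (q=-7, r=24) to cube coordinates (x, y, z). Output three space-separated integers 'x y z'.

x = q = -7
z = r = 24
y = -x - z = -(-7) - (24) = -17

Answer: -7 -17 24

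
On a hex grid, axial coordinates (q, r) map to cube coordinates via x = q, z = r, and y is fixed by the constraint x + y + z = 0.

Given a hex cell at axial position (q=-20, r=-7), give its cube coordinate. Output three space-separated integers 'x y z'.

Answer: -20 27 -7

Derivation:
x = q = -20
z = r = -7
y = -x - z = -(-20) - (-7) = 27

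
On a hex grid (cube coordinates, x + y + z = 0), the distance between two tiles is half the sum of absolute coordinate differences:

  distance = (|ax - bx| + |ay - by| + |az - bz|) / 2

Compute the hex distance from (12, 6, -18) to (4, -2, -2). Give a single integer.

|ax - bx| = |12 - 4| = 8
|ay - by| = |6 - (-2)| = 8
|az - bz| = |-18 - (-2)| = 16
distance = (8 + 8 + 16) / 2 = 32 / 2 = 16

Answer: 16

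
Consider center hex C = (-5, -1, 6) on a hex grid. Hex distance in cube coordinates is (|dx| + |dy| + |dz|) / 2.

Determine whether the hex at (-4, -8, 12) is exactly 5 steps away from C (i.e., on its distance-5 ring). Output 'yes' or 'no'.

Answer: no

Derivation:
|px - cx| = |-4 - (-5)| = 1
|py - cy| = |-8 - (-1)| = 7
|pz - cz| = |12 - 6| = 6
distance = (1+7+6)/2 = 14/2 = 7
radius = 5; distance != radius -> no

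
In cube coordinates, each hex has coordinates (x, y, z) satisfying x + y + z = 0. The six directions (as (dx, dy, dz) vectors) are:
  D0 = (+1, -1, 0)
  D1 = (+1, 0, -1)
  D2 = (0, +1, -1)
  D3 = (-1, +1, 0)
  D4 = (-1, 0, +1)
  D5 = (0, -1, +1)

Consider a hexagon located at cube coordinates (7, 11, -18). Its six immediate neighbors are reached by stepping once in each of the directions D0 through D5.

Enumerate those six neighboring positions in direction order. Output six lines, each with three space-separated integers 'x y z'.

Answer: 8 10 -18
8 11 -19
7 12 -19
6 12 -18
6 11 -17
7 10 -17

Derivation:
Center: (7, 11, -18). Add each direction:
  D0: (7, 11, -18) + (1, -1, 0) = (8, 10, -18)
  D1: (7, 11, -18) + (1, 0, -1) = (8, 11, -19)
  D2: (7, 11, -18) + (0, 1, -1) = (7, 12, -19)
  D3: (7, 11, -18) + (-1, 1, 0) = (6, 12, -18)
  D4: (7, 11, -18) + (-1, 0, 1) = (6, 11, -17)
  D5: (7, 11, -18) + (0, -1, 1) = (7, 10, -17)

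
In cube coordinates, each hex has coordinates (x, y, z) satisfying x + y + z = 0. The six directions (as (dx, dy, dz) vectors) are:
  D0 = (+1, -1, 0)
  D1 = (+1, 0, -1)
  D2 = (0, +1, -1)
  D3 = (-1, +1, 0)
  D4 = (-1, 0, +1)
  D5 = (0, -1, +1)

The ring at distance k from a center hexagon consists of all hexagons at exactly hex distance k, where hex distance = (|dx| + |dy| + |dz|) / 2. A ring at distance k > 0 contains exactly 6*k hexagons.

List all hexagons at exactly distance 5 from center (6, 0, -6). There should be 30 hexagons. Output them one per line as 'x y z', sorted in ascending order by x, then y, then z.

Walk ring at distance 5 from (6, 0, -6):
Start at center + D4*5 = (1, 0, -1)
  hex 0: (1, 0, -1)
  hex 1: (2, -1, -1)
  hex 2: (3, -2, -1)
  hex 3: (4, -3, -1)
  hex 4: (5, -4, -1)
  hex 5: (6, -5, -1)
  hex 6: (7, -5, -2)
  hex 7: (8, -5, -3)
  hex 8: (9, -5, -4)
  hex 9: (10, -5, -5)
  hex 10: (11, -5, -6)
  hex 11: (11, -4, -7)
  hex 12: (11, -3, -8)
  hex 13: (11, -2, -9)
  hex 14: (11, -1, -10)
  hex 15: (11, 0, -11)
  hex 16: (10, 1, -11)
  hex 17: (9, 2, -11)
  hex 18: (8, 3, -11)
  hex 19: (7, 4, -11)
  hex 20: (6, 5, -11)
  hex 21: (5, 5, -10)
  hex 22: (4, 5, -9)
  hex 23: (3, 5, -8)
  hex 24: (2, 5, -7)
  hex 25: (1, 5, -6)
  hex 26: (1, 4, -5)
  hex 27: (1, 3, -4)
  hex 28: (1, 2, -3)
  hex 29: (1, 1, -2)
Sorted: 30 hexes.

Answer: 1 0 -1
1 1 -2
1 2 -3
1 3 -4
1 4 -5
1 5 -6
2 -1 -1
2 5 -7
3 -2 -1
3 5 -8
4 -3 -1
4 5 -9
5 -4 -1
5 5 -10
6 -5 -1
6 5 -11
7 -5 -2
7 4 -11
8 -5 -3
8 3 -11
9 -5 -4
9 2 -11
10 -5 -5
10 1 -11
11 -5 -6
11 -4 -7
11 -3 -8
11 -2 -9
11 -1 -10
11 0 -11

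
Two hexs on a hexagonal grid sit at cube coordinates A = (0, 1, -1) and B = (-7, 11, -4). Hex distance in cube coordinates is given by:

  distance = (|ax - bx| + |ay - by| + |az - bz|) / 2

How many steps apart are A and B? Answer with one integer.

Answer: 10

Derivation:
|ax - bx| = |0 - (-7)| = 7
|ay - by| = |1 - 11| = 10
|az - bz| = |-1 - (-4)| = 3
distance = (7 + 10 + 3) / 2 = 20 / 2 = 10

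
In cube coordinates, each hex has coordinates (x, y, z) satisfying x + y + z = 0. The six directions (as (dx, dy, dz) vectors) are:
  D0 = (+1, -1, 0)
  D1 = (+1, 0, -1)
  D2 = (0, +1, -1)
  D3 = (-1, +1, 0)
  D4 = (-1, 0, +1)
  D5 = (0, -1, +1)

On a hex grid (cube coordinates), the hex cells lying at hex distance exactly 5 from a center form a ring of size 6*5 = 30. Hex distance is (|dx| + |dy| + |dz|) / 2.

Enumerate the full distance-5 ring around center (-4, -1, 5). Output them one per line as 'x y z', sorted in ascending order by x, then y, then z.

Walk ring at distance 5 from (-4, -1, 5):
Start at center + D4*5 = (-9, -1, 10)
  hex 0: (-9, -1, 10)
  hex 1: (-8, -2, 10)
  hex 2: (-7, -3, 10)
  hex 3: (-6, -4, 10)
  hex 4: (-5, -5, 10)
  hex 5: (-4, -6, 10)
  hex 6: (-3, -6, 9)
  hex 7: (-2, -6, 8)
  hex 8: (-1, -6, 7)
  hex 9: (0, -6, 6)
  hex 10: (1, -6, 5)
  hex 11: (1, -5, 4)
  hex 12: (1, -4, 3)
  hex 13: (1, -3, 2)
  hex 14: (1, -2, 1)
  hex 15: (1, -1, 0)
  hex 16: (0, 0, 0)
  hex 17: (-1, 1, 0)
  hex 18: (-2, 2, 0)
  hex 19: (-3, 3, 0)
  hex 20: (-4, 4, 0)
  hex 21: (-5, 4, 1)
  hex 22: (-6, 4, 2)
  hex 23: (-7, 4, 3)
  hex 24: (-8, 4, 4)
  hex 25: (-9, 4, 5)
  hex 26: (-9, 3, 6)
  hex 27: (-9, 2, 7)
  hex 28: (-9, 1, 8)
  hex 29: (-9, 0, 9)
Sorted: 30 hexes.

Answer: -9 -1 10
-9 0 9
-9 1 8
-9 2 7
-9 3 6
-9 4 5
-8 -2 10
-8 4 4
-7 -3 10
-7 4 3
-6 -4 10
-6 4 2
-5 -5 10
-5 4 1
-4 -6 10
-4 4 0
-3 -6 9
-3 3 0
-2 -6 8
-2 2 0
-1 -6 7
-1 1 0
0 -6 6
0 0 0
1 -6 5
1 -5 4
1 -4 3
1 -3 2
1 -2 1
1 -1 0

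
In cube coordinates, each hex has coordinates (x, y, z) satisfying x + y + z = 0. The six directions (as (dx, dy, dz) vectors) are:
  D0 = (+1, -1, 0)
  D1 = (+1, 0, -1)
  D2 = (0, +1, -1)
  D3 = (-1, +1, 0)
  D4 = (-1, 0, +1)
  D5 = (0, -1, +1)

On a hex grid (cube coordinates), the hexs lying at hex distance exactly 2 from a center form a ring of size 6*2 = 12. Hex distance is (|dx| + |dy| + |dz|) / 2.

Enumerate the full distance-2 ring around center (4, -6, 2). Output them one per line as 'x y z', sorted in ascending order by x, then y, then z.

Answer: 2 -6 4
2 -5 3
2 -4 2
3 -7 4
3 -4 1
4 -8 4
4 -4 0
5 -8 3
5 -5 0
6 -8 2
6 -7 1
6 -6 0

Derivation:
Walk ring at distance 2 from (4, -6, 2):
Start at center + D4*2 = (2, -6, 4)
  hex 0: (2, -6, 4)
  hex 1: (3, -7, 4)
  hex 2: (4, -8, 4)
  hex 3: (5, -8, 3)
  hex 4: (6, -8, 2)
  hex 5: (6, -7, 1)
  hex 6: (6, -6, 0)
  hex 7: (5, -5, 0)
  hex 8: (4, -4, 0)
  hex 9: (3, -4, 1)
  hex 10: (2, -4, 2)
  hex 11: (2, -5, 3)
Sorted: 12 hexes.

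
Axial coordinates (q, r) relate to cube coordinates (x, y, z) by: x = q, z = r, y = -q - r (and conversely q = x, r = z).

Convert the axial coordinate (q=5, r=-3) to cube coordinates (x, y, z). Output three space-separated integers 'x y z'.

x = q = 5
z = r = -3
y = -x - z = -(5) - (-3) = -2

Answer: 5 -2 -3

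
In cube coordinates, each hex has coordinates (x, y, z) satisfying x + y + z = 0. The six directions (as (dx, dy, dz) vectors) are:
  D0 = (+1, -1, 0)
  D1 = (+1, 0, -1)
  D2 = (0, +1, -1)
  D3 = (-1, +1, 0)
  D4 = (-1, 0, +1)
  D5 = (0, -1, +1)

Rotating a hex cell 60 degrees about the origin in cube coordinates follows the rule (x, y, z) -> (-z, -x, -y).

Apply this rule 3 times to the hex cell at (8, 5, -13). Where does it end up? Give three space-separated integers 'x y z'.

Start: (8, 5, -13)
Step 1: (8, 5, -13) -> (-(-13), -(8), -(5)) = (13, -8, -5)
Step 2: (13, -8, -5) -> (-(-5), -(13), -(-8)) = (5, -13, 8)
Step 3: (5, -13, 8) -> (-(8), -(5), -(-13)) = (-8, -5, 13)

Answer: -8 -5 13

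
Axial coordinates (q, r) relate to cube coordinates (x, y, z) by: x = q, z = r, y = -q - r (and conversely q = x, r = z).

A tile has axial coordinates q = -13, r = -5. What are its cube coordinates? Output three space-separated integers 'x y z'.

Answer: -13 18 -5

Derivation:
x = q = -13
z = r = -5
y = -x - z = -(-13) - (-5) = 18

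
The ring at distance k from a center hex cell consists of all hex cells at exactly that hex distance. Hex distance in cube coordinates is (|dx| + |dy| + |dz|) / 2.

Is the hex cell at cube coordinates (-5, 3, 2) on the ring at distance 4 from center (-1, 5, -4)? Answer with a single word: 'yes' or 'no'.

Answer: no

Derivation:
|px - cx| = |-5 - (-1)| = 4
|py - cy| = |3 - 5| = 2
|pz - cz| = |2 - (-4)| = 6
distance = (4+2+6)/2 = 12/2 = 6
radius = 4; distance != radius -> no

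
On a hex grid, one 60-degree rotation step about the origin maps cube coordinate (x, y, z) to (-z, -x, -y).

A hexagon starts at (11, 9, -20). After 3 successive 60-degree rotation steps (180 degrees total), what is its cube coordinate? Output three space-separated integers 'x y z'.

Start: (11, 9, -20)
Step 1: (11, 9, -20) -> (-(-20), -(11), -(9)) = (20, -11, -9)
Step 2: (20, -11, -9) -> (-(-9), -(20), -(-11)) = (9, -20, 11)
Step 3: (9, -20, 11) -> (-(11), -(9), -(-20)) = (-11, -9, 20)

Answer: -11 -9 20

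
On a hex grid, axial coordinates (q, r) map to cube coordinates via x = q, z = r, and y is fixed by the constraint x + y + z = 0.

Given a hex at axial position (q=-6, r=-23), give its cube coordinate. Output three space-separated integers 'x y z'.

x = q = -6
z = r = -23
y = -x - z = -(-6) - (-23) = 29

Answer: -6 29 -23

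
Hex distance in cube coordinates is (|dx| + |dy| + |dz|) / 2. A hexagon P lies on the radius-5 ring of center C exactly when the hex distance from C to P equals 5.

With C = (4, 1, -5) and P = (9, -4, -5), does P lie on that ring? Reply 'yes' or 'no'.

Answer: yes

Derivation:
|px - cx| = |9 - 4| = 5
|py - cy| = |-4 - 1| = 5
|pz - cz| = |-5 - (-5)| = 0
distance = (5+5+0)/2 = 10/2 = 5
radius = 5; distance == radius -> yes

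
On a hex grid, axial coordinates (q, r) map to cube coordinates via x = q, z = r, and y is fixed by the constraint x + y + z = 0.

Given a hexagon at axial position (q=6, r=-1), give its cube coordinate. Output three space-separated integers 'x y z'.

Answer: 6 -5 -1

Derivation:
x = q = 6
z = r = -1
y = -x - z = -(6) - (-1) = -5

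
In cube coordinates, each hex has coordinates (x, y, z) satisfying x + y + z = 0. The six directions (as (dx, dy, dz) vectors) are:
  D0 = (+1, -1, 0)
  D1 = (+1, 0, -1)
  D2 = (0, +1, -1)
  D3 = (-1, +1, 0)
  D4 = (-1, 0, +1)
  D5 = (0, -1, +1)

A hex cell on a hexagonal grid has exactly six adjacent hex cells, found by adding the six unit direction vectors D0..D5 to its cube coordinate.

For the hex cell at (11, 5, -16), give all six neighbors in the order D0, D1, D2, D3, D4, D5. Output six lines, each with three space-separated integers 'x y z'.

Center: (11, 5, -16). Add each direction:
  D0: (11, 5, -16) + (1, -1, 0) = (12, 4, -16)
  D1: (11, 5, -16) + (1, 0, -1) = (12, 5, -17)
  D2: (11, 5, -16) + (0, 1, -1) = (11, 6, -17)
  D3: (11, 5, -16) + (-1, 1, 0) = (10, 6, -16)
  D4: (11, 5, -16) + (-1, 0, 1) = (10, 5, -15)
  D5: (11, 5, -16) + (0, -1, 1) = (11, 4, -15)

Answer: 12 4 -16
12 5 -17
11 6 -17
10 6 -16
10 5 -15
11 4 -15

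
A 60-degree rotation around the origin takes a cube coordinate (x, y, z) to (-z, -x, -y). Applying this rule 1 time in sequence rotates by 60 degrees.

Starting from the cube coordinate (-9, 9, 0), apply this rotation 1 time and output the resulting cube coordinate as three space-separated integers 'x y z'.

Start: (-9, 9, 0)
Step 1: (-9, 9, 0) -> (-(0), -(-9), -(9)) = (0, 9, -9)

Answer: 0 9 -9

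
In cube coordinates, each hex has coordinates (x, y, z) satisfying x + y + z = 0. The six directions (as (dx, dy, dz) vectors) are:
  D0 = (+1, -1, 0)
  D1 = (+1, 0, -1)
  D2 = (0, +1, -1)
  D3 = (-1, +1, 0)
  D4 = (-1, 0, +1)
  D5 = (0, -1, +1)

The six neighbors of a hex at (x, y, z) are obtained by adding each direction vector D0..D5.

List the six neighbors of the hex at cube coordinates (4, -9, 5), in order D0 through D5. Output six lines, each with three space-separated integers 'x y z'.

Answer: 5 -10 5
5 -9 4
4 -8 4
3 -8 5
3 -9 6
4 -10 6

Derivation:
Center: (4, -9, 5). Add each direction:
  D0: (4, -9, 5) + (1, -1, 0) = (5, -10, 5)
  D1: (4, -9, 5) + (1, 0, -1) = (5, -9, 4)
  D2: (4, -9, 5) + (0, 1, -1) = (4, -8, 4)
  D3: (4, -9, 5) + (-1, 1, 0) = (3, -8, 5)
  D4: (4, -9, 5) + (-1, 0, 1) = (3, -9, 6)
  D5: (4, -9, 5) + (0, -1, 1) = (4, -10, 6)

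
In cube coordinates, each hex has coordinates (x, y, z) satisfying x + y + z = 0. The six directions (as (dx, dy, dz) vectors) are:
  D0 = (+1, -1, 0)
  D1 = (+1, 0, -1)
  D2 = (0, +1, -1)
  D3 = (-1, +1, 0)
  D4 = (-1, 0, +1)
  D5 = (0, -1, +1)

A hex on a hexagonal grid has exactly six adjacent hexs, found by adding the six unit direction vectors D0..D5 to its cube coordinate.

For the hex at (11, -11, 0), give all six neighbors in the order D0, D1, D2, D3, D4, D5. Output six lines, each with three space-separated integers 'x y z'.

Answer: 12 -12 0
12 -11 -1
11 -10 -1
10 -10 0
10 -11 1
11 -12 1

Derivation:
Center: (11, -11, 0). Add each direction:
  D0: (11, -11, 0) + (1, -1, 0) = (12, -12, 0)
  D1: (11, -11, 0) + (1, 0, -1) = (12, -11, -1)
  D2: (11, -11, 0) + (0, 1, -1) = (11, -10, -1)
  D3: (11, -11, 0) + (-1, 1, 0) = (10, -10, 0)
  D4: (11, -11, 0) + (-1, 0, 1) = (10, -11, 1)
  D5: (11, -11, 0) + (0, -1, 1) = (11, -12, 1)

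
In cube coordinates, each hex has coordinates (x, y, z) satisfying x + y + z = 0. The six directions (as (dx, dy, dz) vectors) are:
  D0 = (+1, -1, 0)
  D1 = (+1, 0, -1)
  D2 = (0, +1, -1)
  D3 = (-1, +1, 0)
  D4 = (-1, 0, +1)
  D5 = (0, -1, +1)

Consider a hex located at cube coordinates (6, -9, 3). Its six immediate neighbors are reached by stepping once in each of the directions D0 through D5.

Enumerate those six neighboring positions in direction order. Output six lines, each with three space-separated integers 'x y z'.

Center: (6, -9, 3). Add each direction:
  D0: (6, -9, 3) + (1, -1, 0) = (7, -10, 3)
  D1: (6, -9, 3) + (1, 0, -1) = (7, -9, 2)
  D2: (6, -9, 3) + (0, 1, -1) = (6, -8, 2)
  D3: (6, -9, 3) + (-1, 1, 0) = (5, -8, 3)
  D4: (6, -9, 3) + (-1, 0, 1) = (5, -9, 4)
  D5: (6, -9, 3) + (0, -1, 1) = (6, -10, 4)

Answer: 7 -10 3
7 -9 2
6 -8 2
5 -8 3
5 -9 4
6 -10 4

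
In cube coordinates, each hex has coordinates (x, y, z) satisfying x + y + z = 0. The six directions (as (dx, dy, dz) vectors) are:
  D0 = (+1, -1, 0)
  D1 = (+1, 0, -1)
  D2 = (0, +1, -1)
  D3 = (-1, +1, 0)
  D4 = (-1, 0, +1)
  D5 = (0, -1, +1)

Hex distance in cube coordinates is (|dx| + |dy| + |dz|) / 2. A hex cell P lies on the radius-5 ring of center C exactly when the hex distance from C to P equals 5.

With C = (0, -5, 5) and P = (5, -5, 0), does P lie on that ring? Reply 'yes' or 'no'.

|px - cx| = |5 - 0| = 5
|py - cy| = |-5 - (-5)| = 0
|pz - cz| = |0 - 5| = 5
distance = (5+0+5)/2 = 10/2 = 5
radius = 5; distance == radius -> yes

Answer: yes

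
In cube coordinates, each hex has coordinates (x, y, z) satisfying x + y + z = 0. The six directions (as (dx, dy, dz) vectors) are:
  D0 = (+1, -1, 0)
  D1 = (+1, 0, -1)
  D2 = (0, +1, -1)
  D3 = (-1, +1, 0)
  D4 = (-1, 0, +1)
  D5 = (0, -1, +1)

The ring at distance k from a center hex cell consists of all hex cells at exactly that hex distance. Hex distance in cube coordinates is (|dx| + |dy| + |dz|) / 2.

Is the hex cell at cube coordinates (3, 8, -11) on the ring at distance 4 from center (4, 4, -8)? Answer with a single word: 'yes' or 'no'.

Answer: yes

Derivation:
|px - cx| = |3 - 4| = 1
|py - cy| = |8 - 4| = 4
|pz - cz| = |-11 - (-8)| = 3
distance = (1+4+3)/2 = 8/2 = 4
radius = 4; distance == radius -> yes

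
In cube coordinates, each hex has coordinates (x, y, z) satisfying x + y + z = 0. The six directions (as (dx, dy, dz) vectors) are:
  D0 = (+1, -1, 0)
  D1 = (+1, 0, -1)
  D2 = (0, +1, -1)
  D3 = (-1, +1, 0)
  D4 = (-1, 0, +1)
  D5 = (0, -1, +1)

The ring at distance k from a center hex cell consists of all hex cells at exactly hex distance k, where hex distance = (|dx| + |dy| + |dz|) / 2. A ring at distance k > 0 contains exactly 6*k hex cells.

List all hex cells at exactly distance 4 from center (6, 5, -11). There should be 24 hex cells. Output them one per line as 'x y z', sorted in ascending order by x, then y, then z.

Walk ring at distance 4 from (6, 5, -11):
Start at center + D4*4 = (2, 5, -7)
  hex 0: (2, 5, -7)
  hex 1: (3, 4, -7)
  hex 2: (4, 3, -7)
  hex 3: (5, 2, -7)
  hex 4: (6, 1, -7)
  hex 5: (7, 1, -8)
  hex 6: (8, 1, -9)
  hex 7: (9, 1, -10)
  hex 8: (10, 1, -11)
  hex 9: (10, 2, -12)
  hex 10: (10, 3, -13)
  hex 11: (10, 4, -14)
  hex 12: (10, 5, -15)
  hex 13: (9, 6, -15)
  hex 14: (8, 7, -15)
  hex 15: (7, 8, -15)
  hex 16: (6, 9, -15)
  hex 17: (5, 9, -14)
  hex 18: (4, 9, -13)
  hex 19: (3, 9, -12)
  hex 20: (2, 9, -11)
  hex 21: (2, 8, -10)
  hex 22: (2, 7, -9)
  hex 23: (2, 6, -8)
Sorted: 24 hexes.

Answer: 2 5 -7
2 6 -8
2 7 -9
2 8 -10
2 9 -11
3 4 -7
3 9 -12
4 3 -7
4 9 -13
5 2 -7
5 9 -14
6 1 -7
6 9 -15
7 1 -8
7 8 -15
8 1 -9
8 7 -15
9 1 -10
9 6 -15
10 1 -11
10 2 -12
10 3 -13
10 4 -14
10 5 -15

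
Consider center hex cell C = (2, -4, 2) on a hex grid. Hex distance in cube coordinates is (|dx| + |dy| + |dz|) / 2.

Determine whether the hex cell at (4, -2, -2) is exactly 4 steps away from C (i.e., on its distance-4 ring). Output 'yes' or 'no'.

Answer: yes

Derivation:
|px - cx| = |4 - 2| = 2
|py - cy| = |-2 - (-4)| = 2
|pz - cz| = |-2 - 2| = 4
distance = (2+2+4)/2 = 8/2 = 4
radius = 4; distance == radius -> yes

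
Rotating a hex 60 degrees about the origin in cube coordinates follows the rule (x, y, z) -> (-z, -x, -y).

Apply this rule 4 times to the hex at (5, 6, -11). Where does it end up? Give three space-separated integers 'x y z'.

Start: (5, 6, -11)
Step 1: (5, 6, -11) -> (-(-11), -(5), -(6)) = (11, -5, -6)
Step 2: (11, -5, -6) -> (-(-6), -(11), -(-5)) = (6, -11, 5)
Step 3: (6, -11, 5) -> (-(5), -(6), -(-11)) = (-5, -6, 11)
Step 4: (-5, -6, 11) -> (-(11), -(-5), -(-6)) = (-11, 5, 6)

Answer: -11 5 6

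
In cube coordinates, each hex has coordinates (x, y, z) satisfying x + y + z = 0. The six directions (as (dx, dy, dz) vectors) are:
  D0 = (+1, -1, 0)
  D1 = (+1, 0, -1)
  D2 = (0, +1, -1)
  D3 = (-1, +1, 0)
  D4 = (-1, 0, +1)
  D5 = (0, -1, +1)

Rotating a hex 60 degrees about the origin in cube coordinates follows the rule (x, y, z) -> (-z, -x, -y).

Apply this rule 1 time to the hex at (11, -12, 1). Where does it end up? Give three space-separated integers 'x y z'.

Answer: -1 -11 12

Derivation:
Start: (11, -12, 1)
Step 1: (11, -12, 1) -> (-(1), -(11), -(-12)) = (-1, -11, 12)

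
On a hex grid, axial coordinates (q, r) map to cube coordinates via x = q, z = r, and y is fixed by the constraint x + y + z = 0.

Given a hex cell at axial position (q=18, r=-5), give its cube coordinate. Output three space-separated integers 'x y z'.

x = q = 18
z = r = -5
y = -x - z = -(18) - (-5) = -13

Answer: 18 -13 -5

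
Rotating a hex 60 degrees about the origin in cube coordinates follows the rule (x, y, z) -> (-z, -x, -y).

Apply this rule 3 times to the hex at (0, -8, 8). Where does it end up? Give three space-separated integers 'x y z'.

Start: (0, -8, 8)
Step 1: (0, -8, 8) -> (-(8), -(0), -(-8)) = (-8, 0, 8)
Step 2: (-8, 0, 8) -> (-(8), -(-8), -(0)) = (-8, 8, 0)
Step 3: (-8, 8, 0) -> (-(0), -(-8), -(8)) = (0, 8, -8)

Answer: 0 8 -8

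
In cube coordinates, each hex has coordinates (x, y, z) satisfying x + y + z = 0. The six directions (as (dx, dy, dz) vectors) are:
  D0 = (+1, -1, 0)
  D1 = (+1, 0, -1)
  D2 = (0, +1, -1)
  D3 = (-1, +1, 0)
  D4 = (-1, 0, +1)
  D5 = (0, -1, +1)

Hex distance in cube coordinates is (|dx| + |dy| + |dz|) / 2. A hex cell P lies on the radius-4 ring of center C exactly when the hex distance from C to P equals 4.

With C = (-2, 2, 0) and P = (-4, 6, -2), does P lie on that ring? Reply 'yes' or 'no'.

Answer: yes

Derivation:
|px - cx| = |-4 - (-2)| = 2
|py - cy| = |6 - 2| = 4
|pz - cz| = |-2 - 0| = 2
distance = (2+4+2)/2 = 8/2 = 4
radius = 4; distance == radius -> yes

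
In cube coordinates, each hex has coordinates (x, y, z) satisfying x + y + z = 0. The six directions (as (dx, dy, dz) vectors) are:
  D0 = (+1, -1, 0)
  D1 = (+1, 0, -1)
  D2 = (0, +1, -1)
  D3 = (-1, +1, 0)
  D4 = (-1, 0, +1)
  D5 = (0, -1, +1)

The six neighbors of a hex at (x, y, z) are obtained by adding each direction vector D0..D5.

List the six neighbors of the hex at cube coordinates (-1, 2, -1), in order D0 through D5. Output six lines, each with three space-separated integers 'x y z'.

Answer: 0 1 -1
0 2 -2
-1 3 -2
-2 3 -1
-2 2 0
-1 1 0

Derivation:
Center: (-1, 2, -1). Add each direction:
  D0: (-1, 2, -1) + (1, -1, 0) = (0, 1, -1)
  D1: (-1, 2, -1) + (1, 0, -1) = (0, 2, -2)
  D2: (-1, 2, -1) + (0, 1, -1) = (-1, 3, -2)
  D3: (-1, 2, -1) + (-1, 1, 0) = (-2, 3, -1)
  D4: (-1, 2, -1) + (-1, 0, 1) = (-2, 2, 0)
  D5: (-1, 2, -1) + (0, -1, 1) = (-1, 1, 0)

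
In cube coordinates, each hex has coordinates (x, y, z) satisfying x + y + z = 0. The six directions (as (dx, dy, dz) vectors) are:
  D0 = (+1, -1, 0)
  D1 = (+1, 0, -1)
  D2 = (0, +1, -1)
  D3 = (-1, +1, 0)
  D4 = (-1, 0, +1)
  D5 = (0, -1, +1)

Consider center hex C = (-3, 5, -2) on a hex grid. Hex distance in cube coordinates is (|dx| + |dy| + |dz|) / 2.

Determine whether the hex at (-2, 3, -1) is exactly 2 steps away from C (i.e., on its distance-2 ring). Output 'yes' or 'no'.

|px - cx| = |-2 - (-3)| = 1
|py - cy| = |3 - 5| = 2
|pz - cz| = |-1 - (-2)| = 1
distance = (1+2+1)/2 = 4/2 = 2
radius = 2; distance == radius -> yes

Answer: yes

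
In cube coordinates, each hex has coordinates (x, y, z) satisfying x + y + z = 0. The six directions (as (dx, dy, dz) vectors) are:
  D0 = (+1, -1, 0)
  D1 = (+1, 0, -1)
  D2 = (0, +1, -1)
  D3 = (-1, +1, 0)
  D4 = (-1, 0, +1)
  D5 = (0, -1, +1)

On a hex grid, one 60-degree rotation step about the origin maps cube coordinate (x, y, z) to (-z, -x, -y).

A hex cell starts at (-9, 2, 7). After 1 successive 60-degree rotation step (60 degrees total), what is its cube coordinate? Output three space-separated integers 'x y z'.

Answer: -7 9 -2

Derivation:
Start: (-9, 2, 7)
Step 1: (-9, 2, 7) -> (-(7), -(-9), -(2)) = (-7, 9, -2)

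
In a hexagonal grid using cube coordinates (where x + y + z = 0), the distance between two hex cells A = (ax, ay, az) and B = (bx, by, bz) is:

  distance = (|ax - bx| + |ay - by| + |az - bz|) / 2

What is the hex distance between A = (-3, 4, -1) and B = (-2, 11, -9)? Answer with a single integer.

|ax - bx| = |-3 - (-2)| = 1
|ay - by| = |4 - 11| = 7
|az - bz| = |-1 - (-9)| = 8
distance = (1 + 7 + 8) / 2 = 16 / 2 = 8

Answer: 8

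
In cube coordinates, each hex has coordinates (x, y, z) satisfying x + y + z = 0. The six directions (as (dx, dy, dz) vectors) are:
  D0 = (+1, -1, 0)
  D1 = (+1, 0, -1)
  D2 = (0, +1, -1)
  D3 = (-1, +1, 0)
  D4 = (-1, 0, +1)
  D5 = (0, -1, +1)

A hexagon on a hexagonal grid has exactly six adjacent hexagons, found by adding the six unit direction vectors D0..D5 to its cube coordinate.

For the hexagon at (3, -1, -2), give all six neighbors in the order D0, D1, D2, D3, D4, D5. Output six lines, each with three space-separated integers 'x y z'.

Center: (3, -1, -2). Add each direction:
  D0: (3, -1, -2) + (1, -1, 0) = (4, -2, -2)
  D1: (3, -1, -2) + (1, 0, -1) = (4, -1, -3)
  D2: (3, -1, -2) + (0, 1, -1) = (3, 0, -3)
  D3: (3, -1, -2) + (-1, 1, 0) = (2, 0, -2)
  D4: (3, -1, -2) + (-1, 0, 1) = (2, -1, -1)
  D5: (3, -1, -2) + (0, -1, 1) = (3, -2, -1)

Answer: 4 -2 -2
4 -1 -3
3 0 -3
2 0 -2
2 -1 -1
3 -2 -1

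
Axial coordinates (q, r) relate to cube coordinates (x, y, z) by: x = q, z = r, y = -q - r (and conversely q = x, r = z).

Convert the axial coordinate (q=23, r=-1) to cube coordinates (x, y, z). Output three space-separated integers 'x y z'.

Answer: 23 -22 -1

Derivation:
x = q = 23
z = r = -1
y = -x - z = -(23) - (-1) = -22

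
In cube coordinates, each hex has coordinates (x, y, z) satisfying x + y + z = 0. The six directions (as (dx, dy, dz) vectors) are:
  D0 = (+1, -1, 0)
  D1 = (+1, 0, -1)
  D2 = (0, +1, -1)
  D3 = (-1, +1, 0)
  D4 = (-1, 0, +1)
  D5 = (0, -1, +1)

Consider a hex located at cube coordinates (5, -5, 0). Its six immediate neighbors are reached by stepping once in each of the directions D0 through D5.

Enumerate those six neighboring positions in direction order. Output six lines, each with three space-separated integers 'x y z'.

Answer: 6 -6 0
6 -5 -1
5 -4 -1
4 -4 0
4 -5 1
5 -6 1

Derivation:
Center: (5, -5, 0). Add each direction:
  D0: (5, -5, 0) + (1, -1, 0) = (6, -6, 0)
  D1: (5, -5, 0) + (1, 0, -1) = (6, -5, -1)
  D2: (5, -5, 0) + (0, 1, -1) = (5, -4, -1)
  D3: (5, -5, 0) + (-1, 1, 0) = (4, -4, 0)
  D4: (5, -5, 0) + (-1, 0, 1) = (4, -5, 1)
  D5: (5, -5, 0) + (0, -1, 1) = (5, -6, 1)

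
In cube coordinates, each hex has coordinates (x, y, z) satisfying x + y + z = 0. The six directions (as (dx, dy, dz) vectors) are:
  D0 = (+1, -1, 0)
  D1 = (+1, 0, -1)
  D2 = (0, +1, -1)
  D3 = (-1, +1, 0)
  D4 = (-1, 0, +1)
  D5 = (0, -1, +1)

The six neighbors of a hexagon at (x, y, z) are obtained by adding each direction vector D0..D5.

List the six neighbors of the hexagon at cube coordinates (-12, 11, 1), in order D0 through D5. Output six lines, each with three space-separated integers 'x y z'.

Center: (-12, 11, 1). Add each direction:
  D0: (-12, 11, 1) + (1, -1, 0) = (-11, 10, 1)
  D1: (-12, 11, 1) + (1, 0, -1) = (-11, 11, 0)
  D2: (-12, 11, 1) + (0, 1, -1) = (-12, 12, 0)
  D3: (-12, 11, 1) + (-1, 1, 0) = (-13, 12, 1)
  D4: (-12, 11, 1) + (-1, 0, 1) = (-13, 11, 2)
  D5: (-12, 11, 1) + (0, -1, 1) = (-12, 10, 2)

Answer: -11 10 1
-11 11 0
-12 12 0
-13 12 1
-13 11 2
-12 10 2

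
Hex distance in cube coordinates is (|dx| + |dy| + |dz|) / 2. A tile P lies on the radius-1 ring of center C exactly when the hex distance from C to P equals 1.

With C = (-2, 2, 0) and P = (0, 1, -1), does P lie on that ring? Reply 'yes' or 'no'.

|px - cx| = |0 - (-2)| = 2
|py - cy| = |1 - 2| = 1
|pz - cz| = |-1 - 0| = 1
distance = (2+1+1)/2 = 4/2 = 2
radius = 1; distance != radius -> no

Answer: no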